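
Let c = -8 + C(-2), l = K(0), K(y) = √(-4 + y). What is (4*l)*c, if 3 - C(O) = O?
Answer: -24*I ≈ -24.0*I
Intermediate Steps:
C(O) = 3 - O
l = 2*I (l = √(-4 + 0) = √(-4) = 2*I ≈ 2.0*I)
c = -3 (c = -8 + (3 - 1*(-2)) = -8 + (3 + 2) = -8 + 5 = -3)
(4*l)*c = (4*(2*I))*(-3) = (8*I)*(-3) = -24*I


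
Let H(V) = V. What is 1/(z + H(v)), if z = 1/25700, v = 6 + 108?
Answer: 25700/2929801 ≈ 0.0087719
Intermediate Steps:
v = 114
z = 1/25700 ≈ 3.8910e-5
1/(z + H(v)) = 1/(1/25700 + 114) = 1/(2929801/25700) = 25700/2929801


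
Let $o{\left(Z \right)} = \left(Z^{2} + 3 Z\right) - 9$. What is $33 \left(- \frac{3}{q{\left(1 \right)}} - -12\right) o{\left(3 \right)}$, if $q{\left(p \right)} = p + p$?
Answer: $\frac{6237}{2} \approx 3118.5$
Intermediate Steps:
$q{\left(p \right)} = 2 p$
$o{\left(Z \right)} = -9 + Z^{2} + 3 Z$
$33 \left(- \frac{3}{q{\left(1 \right)}} - -12\right) o{\left(3 \right)} = 33 \left(- \frac{3}{2 \cdot 1} - -12\right) \left(-9 + 3^{2} + 3 \cdot 3\right) = 33 \left(- \frac{3}{2} + 12\right) \left(-9 + 9 + 9\right) = 33 \left(\left(-3\right) \frac{1}{2} + 12\right) 9 = 33 \left(- \frac{3}{2} + 12\right) 9 = 33 \cdot \frac{21}{2} \cdot 9 = \frac{693}{2} \cdot 9 = \frac{6237}{2}$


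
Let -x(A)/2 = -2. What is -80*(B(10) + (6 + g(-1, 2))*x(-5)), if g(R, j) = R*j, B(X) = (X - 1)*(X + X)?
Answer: -15680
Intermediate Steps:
x(A) = 4 (x(A) = -2*(-2) = 4)
B(X) = 2*X*(-1 + X) (B(X) = (-1 + X)*(2*X) = 2*X*(-1 + X))
-80*(B(10) + (6 + g(-1, 2))*x(-5)) = -80*(2*10*(-1 + 10) + (6 - 1*2)*4) = -80*(2*10*9 + (6 - 2)*4) = -80*(180 + 4*4) = -80*(180 + 16) = -80*196 = -15680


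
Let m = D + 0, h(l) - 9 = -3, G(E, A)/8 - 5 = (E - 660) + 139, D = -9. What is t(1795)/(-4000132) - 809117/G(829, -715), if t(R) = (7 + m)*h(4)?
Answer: -809143693349/2504082632 ≈ -323.13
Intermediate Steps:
G(E, A) = -4128 + 8*E (G(E, A) = 40 + 8*((E - 660) + 139) = 40 + 8*((-660 + E) + 139) = 40 + 8*(-521 + E) = 40 + (-4168 + 8*E) = -4128 + 8*E)
h(l) = 6 (h(l) = 9 - 3 = 6)
m = -9 (m = -9 + 0 = -9)
t(R) = -12 (t(R) = (7 - 9)*6 = -2*6 = -12)
t(1795)/(-4000132) - 809117/G(829, -715) = -12/(-4000132) - 809117/(-4128 + 8*829) = -12*(-1/4000132) - 809117/(-4128 + 6632) = 3/1000033 - 809117/2504 = -809143693349/2504082632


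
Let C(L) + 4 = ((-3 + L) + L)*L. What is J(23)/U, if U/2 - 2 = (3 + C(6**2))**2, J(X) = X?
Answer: 23/12330582 ≈ 1.8653e-6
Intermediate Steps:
C(L) = -4 + L*(-3 + 2*L) (C(L) = -4 + ((-3 + L) + L)*L = -4 + (-3 + 2*L)*L = -4 + L*(-3 + 2*L))
U = 12330582 (U = 4 + 2*(3 + (-4 - 3*6**2 + 2*(6**2)**2))**2 = 4 + 2*(3 + (-4 - 3*36 + 2*36**2))**2 = 4 + 2*(3 + (-4 - 108 + 2*1296))**2 = 4 + 2*(3 + (-4 - 108 + 2592))**2 = 4 + 2*(3 + 2480)**2 = 4 + 2*2483**2 = 4 + 2*6165289 = 4 + 12330578 = 12330582)
J(23)/U = 23/12330582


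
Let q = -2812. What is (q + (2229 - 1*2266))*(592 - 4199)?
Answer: 10276343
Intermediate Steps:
(q + (2229 - 1*2266))*(592 - 4199) = (-2812 + (2229 - 1*2266))*(592 - 4199) = (-2812 + (2229 - 2266))*(-3607) = (-2812 - 37)*(-3607) = -2849*(-3607) = 10276343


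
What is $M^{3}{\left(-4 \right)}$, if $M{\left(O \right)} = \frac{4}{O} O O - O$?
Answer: $-1728$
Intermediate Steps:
$M{\left(O \right)} = 3 O$ ($M{\left(O \right)} = 4 O - O = 3 O$)
$M^{3}{\left(-4 \right)} = \left(3 \left(-4\right)\right)^{3} = \left(-12\right)^{3} = -1728$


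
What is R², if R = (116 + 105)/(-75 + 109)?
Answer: 169/4 ≈ 42.250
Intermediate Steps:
R = 13/2 (R = 221/34 = 221*(1/34) = 13/2 ≈ 6.5000)
R² = (13/2)² = 169/4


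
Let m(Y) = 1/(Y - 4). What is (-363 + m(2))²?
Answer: 528529/4 ≈ 1.3213e+5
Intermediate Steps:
m(Y) = 1/(-4 + Y)
(-363 + m(2))² = (-363 + 1/(-4 + 2))² = (-363 + 1/(-2))² = (-363 - ½)² = (-727/2)² = 528529/4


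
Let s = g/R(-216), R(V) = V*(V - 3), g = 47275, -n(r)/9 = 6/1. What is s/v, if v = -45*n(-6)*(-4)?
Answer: -9455/91958976 ≈ -0.00010282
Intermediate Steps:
n(r) = -54 (n(r) = -54/1 = -54)
R(V) = V*(-3 + V)
v = -9720 (v = -(-2430)*(-4) = -45*216 = -9720)
s = 47275/47304 (s = 47275/((-216*(-3 - 216))) = 47275/((-216*(-219))) = 47275/47304 ≈ 0.99939)
s/v = (47275/47304)/(-9720) = (47275/47304)*(-1/9720) = -9455/91958976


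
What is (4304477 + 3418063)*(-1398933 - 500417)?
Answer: -14667806349000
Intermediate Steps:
(4304477 + 3418063)*(-1398933 - 500417) = 7722540*(-1899350) = -14667806349000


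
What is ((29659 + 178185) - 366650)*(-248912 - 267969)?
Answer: 82083804086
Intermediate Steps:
((29659 + 178185) - 366650)*(-248912 - 267969) = (207844 - 366650)*(-516881) = -158806*(-516881) = 82083804086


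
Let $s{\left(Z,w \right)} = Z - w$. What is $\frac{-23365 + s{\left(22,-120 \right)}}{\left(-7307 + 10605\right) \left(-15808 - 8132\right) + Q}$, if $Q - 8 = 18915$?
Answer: $\frac{23223}{78935197} \approx 0.0002942$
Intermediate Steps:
$Q = 18923$ ($Q = 8 + 18915 = 18923$)
$\frac{-23365 + s{\left(22,-120 \right)}}{\left(-7307 + 10605\right) \left(-15808 - 8132\right) + Q} = \frac{-23365 + \left(22 - -120\right)}{\left(-7307 + 10605\right) \left(-15808 - 8132\right) + 18923} = \frac{-23365 + \left(22 + 120\right)}{3298 \left(-23940\right) + 18923} = \frac{-23365 + 142}{-78954120 + 18923} = - \frac{23223}{-78935197} = \left(-23223\right) \left(- \frac{1}{78935197}\right) = \frac{23223}{78935197}$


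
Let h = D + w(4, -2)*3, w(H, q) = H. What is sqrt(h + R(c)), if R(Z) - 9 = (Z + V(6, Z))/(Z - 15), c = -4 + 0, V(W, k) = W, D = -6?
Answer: sqrt(5377)/19 ≈ 3.8594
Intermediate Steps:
c = -4
R(Z) = 9 + (6 + Z)/(-15 + Z) (R(Z) = 9 + (Z + 6)/(Z - 15) = 9 + (6 + Z)/(-15 + Z))
h = 6 (h = -6 + 4*3 = -6 + 12 = 6)
sqrt(h + R(c)) = sqrt(6 + (-129 + 10*(-4))/(-15 - 4)) = sqrt(6 + (-129 - 40)/(-19)) = sqrt(6 - 1/19*(-169)) = sqrt(6 + 169/19) = sqrt(283/19) = sqrt(5377)/19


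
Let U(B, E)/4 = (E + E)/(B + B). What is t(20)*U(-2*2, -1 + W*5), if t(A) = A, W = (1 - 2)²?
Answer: -80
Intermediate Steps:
W = 1 (W = (-1)² = 1)
U(B, E) = 4*E/B (U(B, E) = 4*((E + E)/(B + B)) = 4*((2*E)/((2*B))) = 4*((2*E)*(1/(2*B))) = 4*(E/B) = 4*E/B)
t(20)*U(-2*2, -1 + W*5) = 20*(4*(-1 + 1*5)/((-2*2))) = 20*(4*(-1 + 5)/(-4)) = 20*(4*4*(-¼)) = 20*(-4) = -80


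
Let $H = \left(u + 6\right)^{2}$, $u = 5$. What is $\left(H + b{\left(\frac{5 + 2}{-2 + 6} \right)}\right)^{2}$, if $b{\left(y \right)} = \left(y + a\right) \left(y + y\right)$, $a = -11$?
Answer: $\frac{502681}{64} \approx 7854.4$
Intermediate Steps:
$b{\left(y \right)} = 2 y \left(-11 + y\right)$ ($b{\left(y \right)} = \left(y - 11\right) \left(y + y\right) = \left(-11 + y\right) 2 y = 2 y \left(-11 + y\right)$)
$H = 121$ ($H = \left(5 + 6\right)^{2} = 11^{2} = 121$)
$\left(H + b{\left(\frac{5 + 2}{-2 + 6} \right)}\right)^{2} = \left(121 + 2 \frac{5 + 2}{-2 + 6} \left(-11 + \frac{5 + 2}{-2 + 6}\right)\right)^{2} = \left(121 + 2 \cdot \frac{7}{4} \left(-11 + \frac{7}{4}\right)\right)^{2} = \left(121 + 2 \cdot \frac{7}{4} \left(- \frac{37}{4}\right)\right)^{2} = \left(121 - \frac{259}{8}\right)^{2} = \left(\frac{709}{8}\right)^{2} = \frac{502681}{64}$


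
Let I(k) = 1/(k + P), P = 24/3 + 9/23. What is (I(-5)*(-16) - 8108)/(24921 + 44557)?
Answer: -158198/1354821 ≈ -0.11677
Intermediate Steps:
P = 193/23 (P = 24*(⅓) + 9*(1/23) = 8 + 9/23 = 193/23 ≈ 8.3913)
I(k) = 1/(193/23 + k) (I(k) = 1/(k + 193/23) = 1/(193/23 + k))
(I(-5)*(-16) - 8108)/(24921 + 44557) = ((23/(193 + 23*(-5)))*(-16) - 8108)/(24921 + 44557) = ((23/(193 - 115))*(-16) - 8108)/69478 = ((23/78)*(-16) - 8108)*(1/69478) = (-184/39 - 8108)*(1/69478) = -316396/39*1/69478 = -158198/1354821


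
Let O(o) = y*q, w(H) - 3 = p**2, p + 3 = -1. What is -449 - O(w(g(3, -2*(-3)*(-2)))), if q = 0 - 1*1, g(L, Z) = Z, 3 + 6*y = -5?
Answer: -1351/3 ≈ -450.33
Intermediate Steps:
y = -4/3 (y = -1/2 + (1/6)*(-5) = -1/2 - 5/6 = -4/3 ≈ -1.3333)
p = -4 (p = -3 - 1 = -4)
q = -1 (q = 0 - 1 = -1)
w(H) = 19 (w(H) = 3 + (-4)**2 = 3 + 16 = 19)
O(o) = 4/3 (O(o) = -4/3*(-1) = 4/3)
-449 - O(w(g(3, -2*(-3)*(-2)))) = -449 - 1*4/3 = -449 - 4/3 = -1351/3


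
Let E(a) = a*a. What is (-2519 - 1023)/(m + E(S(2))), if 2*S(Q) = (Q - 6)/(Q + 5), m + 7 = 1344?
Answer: -173558/65517 ≈ -2.6491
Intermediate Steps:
m = 1337 (m = -7 + 1344 = 1337)
S(Q) = (-6 + Q)/(2*(5 + Q)) (S(Q) = ((Q - 6)/(Q + 5))/2 = ((-6 + Q)/(5 + Q))/2 = (-6 + Q)/(2*(5 + Q)))
E(a) = a²
(-2519 - 1023)/(m + E(S(2))) = (-2519 - 1023)/(1337 + ((-6 + 2)/(2*(5 + 2)))²) = -3542/(1337 + ((½)*(-4)/7)²) = -3542/(1337 + ((½)*(⅐)*(-4))²) = -3542/(1337 + (-2/7)²) = -3542/(1337 + 4/49) = -3542/65517/49 = -3542*49/65517 = -173558/65517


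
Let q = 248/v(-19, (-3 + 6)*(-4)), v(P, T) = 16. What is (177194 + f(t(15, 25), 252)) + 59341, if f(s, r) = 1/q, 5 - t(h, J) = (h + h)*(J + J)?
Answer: 7332587/31 ≈ 2.3654e+5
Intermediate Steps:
t(h, J) = 5 - 4*J*h (t(h, J) = 5 - (h + h)*(J + J) = 5 - 2*h*2*J = 5 - 4*J*h)
q = 31/2 (q = 248/16 = 248*(1/16) = 31/2 ≈ 15.500)
f(s, r) = 2/31 (f(s, r) = 1/(31/2) = 2/31)
(177194 + f(t(15, 25), 252)) + 59341 = (177194 + 2/31) + 59341 = 5493016/31 + 59341 = 7332587/31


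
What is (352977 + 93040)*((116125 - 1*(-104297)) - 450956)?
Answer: -102822083078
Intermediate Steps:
(352977 + 93040)*((116125 - 1*(-104297)) - 450956) = 446017*((116125 + 104297) - 450956) = 446017*(220422 - 450956) = 446017*(-230534) = -102822083078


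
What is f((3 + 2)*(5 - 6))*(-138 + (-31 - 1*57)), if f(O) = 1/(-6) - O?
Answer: -3277/3 ≈ -1092.3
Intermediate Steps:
f(O) = -1/6 - O
f((3 + 2)*(5 - 6))*(-138 + (-31 - 1*57)) = (-1/6 - (3 + 2)*(5 - 6))*(-138 + (-31 - 1*57)) = (-1/6 - 5*(-1))*(-138 + (-31 - 57)) = (-1/6 - 1*(-5))*(-138 - 88) = (-1/6 + 5)*(-226) = (29/6)*(-226) = -3277/3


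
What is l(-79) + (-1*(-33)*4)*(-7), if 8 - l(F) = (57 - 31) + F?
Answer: -863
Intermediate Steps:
l(F) = -18 - F (l(F) = 8 - ((57 - 31) + F) = 8 - (26 + F) = 8 + (-26 - F) = -18 - F)
l(-79) + (-1*(-33)*4)*(-7) = (-18 - 1*(-79)) + (-1*(-33)*4)*(-7) = (-18 + 79) + (33*4)*(-7) = 61 + 132*(-7) = 61 - 924 = -863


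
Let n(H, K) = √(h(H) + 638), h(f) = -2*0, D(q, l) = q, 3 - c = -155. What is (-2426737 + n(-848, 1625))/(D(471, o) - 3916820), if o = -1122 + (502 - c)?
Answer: 2426737/3916349 - √638/3916349 ≈ 0.61964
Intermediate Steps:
c = 158 (c = 3 - 1*(-155) = 3 + 155 = 158)
o = -778 (o = -1122 + (502 - 1*158) = -1122 + (502 - 158) = -1122 + 344 = -778)
h(f) = 0
n(H, K) = √638 (n(H, K) = √(0 + 638) = √638)
(-2426737 + n(-848, 1625))/(D(471, o) - 3916820) = (-2426737 + √638)/(471 - 3916820) = (-2426737 + √638)/(-3916349) = (-2426737 + √638)*(-1/3916349) = 2426737/3916349 - √638/3916349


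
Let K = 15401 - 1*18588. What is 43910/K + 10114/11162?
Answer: -228945051/17786647 ≈ -12.872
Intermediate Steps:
K = -3187 (K = 15401 - 18588 = -3187)
43910/K + 10114/11162 = 43910/(-3187) + 10114/11162 = 43910*(-1/3187) + 10114*(1/11162) = -43910/3187 + 5057/5581 = -228945051/17786647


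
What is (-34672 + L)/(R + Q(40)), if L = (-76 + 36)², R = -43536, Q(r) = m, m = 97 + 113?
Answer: 5512/7221 ≈ 0.76333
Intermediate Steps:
m = 210
Q(r) = 210
L = 1600 (L = (-40)² = 1600)
(-34672 + L)/(R + Q(40)) = (-34672 + 1600)/(-43536 + 210) = -33072/(-43326) = -33072*(-1/43326) = 5512/7221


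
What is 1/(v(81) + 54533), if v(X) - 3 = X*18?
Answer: 1/55994 ≈ 1.7859e-5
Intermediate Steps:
v(X) = 3 + 18*X (v(X) = 3 + X*18 = 3 + 18*X)
1/(v(81) + 54533) = 1/((3 + 18*81) + 54533) = 1/((3 + 1458) + 54533) = 1/(1461 + 54533) = 1/55994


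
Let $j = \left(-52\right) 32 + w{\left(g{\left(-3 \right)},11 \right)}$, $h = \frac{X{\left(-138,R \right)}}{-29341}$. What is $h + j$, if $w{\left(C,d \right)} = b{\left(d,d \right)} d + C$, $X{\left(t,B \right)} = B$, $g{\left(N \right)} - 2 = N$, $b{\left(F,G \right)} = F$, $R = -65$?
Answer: $- \frac{3484803}{2257} \approx -1544.0$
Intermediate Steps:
$g{\left(N \right)} = 2 + N$
$w{\left(C,d \right)} = C + d^{2}$ ($w{\left(C,d \right)} = d d + C = d^{2} + C = C + d^{2}$)
$h = \frac{5}{2257}$ ($h = - \frac{65}{-29341} = \left(-65\right) \left(- \frac{1}{29341}\right) = \frac{5}{2257} \approx 0.0022153$)
$j = -1544$ ($j = \left(-52\right) 32 + \left(\left(2 - 3\right) + 11^{2}\right) = -1664 + \left(-1 + 121\right) = -1664 + 120 = -1544$)
$h + j = \frac{5}{2257} - 1544 = - \frac{3484803}{2257}$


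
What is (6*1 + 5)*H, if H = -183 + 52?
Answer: -1441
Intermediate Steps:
H = -131
(6*1 + 5)*H = (6*1 + 5)*(-131) = (6 + 5)*(-131) = 11*(-131) = -1441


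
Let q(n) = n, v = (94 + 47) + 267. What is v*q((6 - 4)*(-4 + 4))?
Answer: 0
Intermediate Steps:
v = 408 (v = 141 + 267 = 408)
v*q((6 - 4)*(-4 + 4)) = 408*((6 - 4)*(-4 + 4)) = 408*(2*0) = 408*0 = 0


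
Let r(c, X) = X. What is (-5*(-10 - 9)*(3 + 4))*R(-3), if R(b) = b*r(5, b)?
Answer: 5985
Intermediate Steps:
R(b) = b² (R(b) = b*b = b²)
(-5*(-10 - 9)*(3 + 4))*R(-3) = -5*(-10 - 9)*(3 + 4)*(-3)² = -(-95)*7*9 = -5*(-133)*9 = 665*9 = 5985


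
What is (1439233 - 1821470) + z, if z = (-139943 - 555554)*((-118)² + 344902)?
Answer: -249562788759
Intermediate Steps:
z = -249562406522 (z = -695497*(13924 + 344902) = -695497*358826 = -249562406522)
(1439233 - 1821470) + z = (1439233 - 1821470) - 249562406522 = -382237 - 249562406522 = -249562788759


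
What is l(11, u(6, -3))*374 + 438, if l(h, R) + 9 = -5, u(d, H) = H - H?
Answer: -4798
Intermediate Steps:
u(d, H) = 0
l(h, R) = -14 (l(h, R) = -9 - 5 = -14)
l(11, u(6, -3))*374 + 438 = -14*374 + 438 = -5236 + 438 = -4798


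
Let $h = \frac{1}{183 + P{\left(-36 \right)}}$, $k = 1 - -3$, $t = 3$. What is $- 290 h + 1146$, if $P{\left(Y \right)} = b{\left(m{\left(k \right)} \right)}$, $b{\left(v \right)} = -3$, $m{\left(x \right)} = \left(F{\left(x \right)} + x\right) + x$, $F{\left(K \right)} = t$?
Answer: $\frac{20599}{18} \approx 1144.4$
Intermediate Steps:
$F{\left(K \right)} = 3$
$k = 4$ ($k = 1 + 3 = 4$)
$m{\left(x \right)} = 3 + 2 x$ ($m{\left(x \right)} = \left(3 + x\right) + x = 3 + 2 x$)
$P{\left(Y \right)} = -3$
$h = \frac{1}{180}$ ($h = \frac{1}{183 - 3} = \frac{1}{180} \approx 0.0055556$)
$- 290 h + 1146 = \left(-290\right) \frac{1}{180} + 1146 = - \frac{29}{18} + 1146 = \frac{20599}{18}$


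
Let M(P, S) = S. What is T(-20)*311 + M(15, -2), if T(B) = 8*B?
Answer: -49762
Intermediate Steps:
T(-20)*311 + M(15, -2) = (8*(-20))*311 - 2 = -160*311 - 2 = -49760 - 2 = -49762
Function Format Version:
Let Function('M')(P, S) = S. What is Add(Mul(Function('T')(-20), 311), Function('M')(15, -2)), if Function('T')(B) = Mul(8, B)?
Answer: -49762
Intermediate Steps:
Add(Mul(Function('T')(-20), 311), Function('M')(15, -2)) = Add(Mul(Mul(8, -20), 311), -2) = Add(Mul(-160, 311), -2) = Add(-49760, -2) = -49762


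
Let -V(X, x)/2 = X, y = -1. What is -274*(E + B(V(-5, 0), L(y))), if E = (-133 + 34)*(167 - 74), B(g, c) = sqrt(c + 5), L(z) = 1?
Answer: 2522718 - 274*sqrt(6) ≈ 2.5220e+6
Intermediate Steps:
V(X, x) = -2*X
B(g, c) = sqrt(5 + c)
E = -9207 (E = -99*93 = -9207)
-274*(E + B(V(-5, 0), L(y))) = -274*(-9207 + sqrt(5 + 1)) = -274*(-9207 + sqrt(6)) = 2522718 - 274*sqrt(6)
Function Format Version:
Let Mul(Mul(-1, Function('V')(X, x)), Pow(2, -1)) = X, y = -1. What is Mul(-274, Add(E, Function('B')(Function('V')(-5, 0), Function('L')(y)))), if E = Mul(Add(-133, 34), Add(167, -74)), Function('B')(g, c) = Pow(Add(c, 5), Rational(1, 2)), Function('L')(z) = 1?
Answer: Add(2522718, Mul(-274, Pow(6, Rational(1, 2)))) ≈ 2.5220e+6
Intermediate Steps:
Function('V')(X, x) = Mul(-2, X)
Function('B')(g, c) = Pow(Add(5, c), Rational(1, 2))
E = -9207 (E = Mul(-99, 93) = -9207)
Mul(-274, Add(E, Function('B')(Function('V')(-5, 0), Function('L')(y)))) = Mul(-274, Add(-9207, Pow(Add(5, 1), Rational(1, 2)))) = Mul(-274, Add(-9207, Pow(6, Rational(1, 2)))) = Add(2522718, Mul(-274, Pow(6, Rational(1, 2))))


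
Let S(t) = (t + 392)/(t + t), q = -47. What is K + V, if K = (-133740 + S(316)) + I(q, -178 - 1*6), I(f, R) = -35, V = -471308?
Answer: -95602937/158 ≈ -6.0508e+5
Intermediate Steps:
S(t) = (392 + t)/(2*t) (S(t) = (392 + t)/((2*t)) = (392 + t)*(1/(2*t)) = (392 + t)/(2*t))
K = -21136273/158 (K = (-133740 + (½)*(392 + 316)/316) - 35 = (-133740 + (½)*(1/316)*708) - 35 = (-133740 + 177/158) - 35 = -21130743/158 - 35 = -21136273/158 ≈ -1.3377e+5)
K + V = -21136273/158 - 471308 = -95602937/158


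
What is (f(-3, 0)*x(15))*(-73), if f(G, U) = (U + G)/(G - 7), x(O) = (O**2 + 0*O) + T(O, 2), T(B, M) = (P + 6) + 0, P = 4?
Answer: -10293/2 ≈ -5146.5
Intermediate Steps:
T(B, M) = 10 (T(B, M) = (4 + 6) + 0 = 10 + 0 = 10)
x(O) = 10 + O**2 (x(O) = (O**2 + 0*O) + 10 = (O**2 + 0) + 10 = O**2 + 10 = 10 + O**2)
f(G, U) = (G + U)/(-7 + G)
(f(-3, 0)*x(15))*(-73) = (((-3 + 0)/(-7 - 3))*(10 + 15**2))*(-73) = ((-3/(-10))*(10 + 225))*(-73) = (-1/10*(-3)*235)*(-73) = ((3/10)*235)*(-73) = (141/2)*(-73) = -10293/2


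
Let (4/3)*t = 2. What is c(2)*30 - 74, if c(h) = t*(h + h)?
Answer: 106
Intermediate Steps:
t = 3/2 (t = (¾)*2 = 3/2 ≈ 1.5000)
c(h) = 3*h (c(h) = 3*(h + h)/2 = 3*(2*h)/2 = 3*h)
c(2)*30 - 74 = (3*2)*30 - 74 = 6*30 - 74 = 180 - 74 = 106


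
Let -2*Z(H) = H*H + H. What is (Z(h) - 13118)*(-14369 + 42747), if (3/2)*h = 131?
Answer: -4335505706/9 ≈ -4.8172e+8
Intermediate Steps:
h = 262/3 (h = (⅔)*131 = 262/3 ≈ 87.333)
Z(H) = -H/2 - H²/2 (Z(H) = -(H*H + H)/2 = -(H² + H)/2 = -(H + H²)/2 = -H/2 - H²/2)
(Z(h) - 13118)*(-14369 + 42747) = (-½*262/3*(1 + 262/3) - 13118)*(-14369 + 42747) = (-½*262/3*265/3 - 13118)*28378 = (-34715/9 - 13118)*28378 = -152777/9*28378 = -4335505706/9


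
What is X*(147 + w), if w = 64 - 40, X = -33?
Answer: -5643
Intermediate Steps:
w = 24
X*(147 + w) = -33*(147 + 24) = -33*171 = -5643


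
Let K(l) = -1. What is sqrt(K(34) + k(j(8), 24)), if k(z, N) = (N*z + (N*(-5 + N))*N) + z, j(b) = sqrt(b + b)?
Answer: 3*sqrt(1227) ≈ 105.09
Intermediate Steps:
j(b) = sqrt(2)*sqrt(b) (j(b) = sqrt(2*b) = sqrt(2)*sqrt(b))
k(z, N) = z + N*z + N**2*(-5 + N) (k(z, N) = (N*z + N**2*(-5 + N)) + z = z + N*z + N**2*(-5 + N))
sqrt(K(34) + k(j(8), 24)) = sqrt(-1 + (sqrt(2)*sqrt(8) + 24**3 - 5*24**2 + 24*(sqrt(2)*sqrt(8)))) = sqrt(-1 + (sqrt(2)*(2*sqrt(2)) + 13824 - 5*576 + 24*(sqrt(2)*(2*sqrt(2))))) = sqrt(-1 + (4 + 13824 - 2880 + 24*4)) = sqrt(-1 + (4 + 13824 - 2880 + 96)) = sqrt(-1 + 11044) = sqrt(11043) = 3*sqrt(1227)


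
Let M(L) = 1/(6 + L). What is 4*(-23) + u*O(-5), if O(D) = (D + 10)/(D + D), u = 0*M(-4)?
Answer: -92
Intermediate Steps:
u = 0 (u = 0/(6 - 4) = 0/2 = 0*(1/2) = 0)
O(D) = (10 + D)/(2*D) (O(D) = (10 + D)/((2*D)) = (10 + D)*(1/(2*D)) = (10 + D)/(2*D))
4*(-23) + u*O(-5) = 4*(-23) + 0*((1/2)*(10 - 5)/(-5)) = -92 + 0*((1/2)*(-1/5)*5) = -92 + 0*(-1/2) = -92 + 0 = -92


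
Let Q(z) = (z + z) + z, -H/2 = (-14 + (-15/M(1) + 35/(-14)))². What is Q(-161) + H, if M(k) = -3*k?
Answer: -1495/2 ≈ -747.50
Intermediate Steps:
H = -529/2 (H = -2*(-14 + (-15/((-3*1)) + 35/(-14)))² = -2*(-14 + (-15/(-3) + 35*(-1/14)))² = -2*(-14 + (-15*(-⅓) - 5/2))² = -2*(-14 + (5 - 5/2))² = -2*(-14 + 5/2)² = -2*(-23/2)² = -2*529/4 = -529/2 ≈ -264.50)
Q(z) = 3*z (Q(z) = 2*z + z = 3*z)
Q(-161) + H = 3*(-161) - 529/2 = -483 - 529/2 = -1495/2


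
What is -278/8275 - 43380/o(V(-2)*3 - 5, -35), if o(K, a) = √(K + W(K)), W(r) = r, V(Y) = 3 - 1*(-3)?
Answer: -278/8275 - 21690*√26/13 ≈ -8507.5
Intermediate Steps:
V(Y) = 6 (V(Y) = 3 + 3 = 6)
o(K, a) = √2*√K (o(K, a) = √(K + K) = √(2*K) = √2*√K)
-278/8275 - 43380/o(V(-2)*3 - 5, -35) = -278/8275 - 43380*√2/(2*√(6*3 - 5)) = -278*1/8275 - 43380*√2/(2*√(18 - 5)) = -278/8275 - 43380*√26/26 = -278/8275 - 21690*√26/13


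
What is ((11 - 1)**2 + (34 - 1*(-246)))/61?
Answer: 380/61 ≈ 6.2295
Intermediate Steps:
((11 - 1)**2 + (34 - 1*(-246)))/61 = (10**2 + (34 + 246))/61 = (100 + 280)/61 = (1/61)*380 = 380/61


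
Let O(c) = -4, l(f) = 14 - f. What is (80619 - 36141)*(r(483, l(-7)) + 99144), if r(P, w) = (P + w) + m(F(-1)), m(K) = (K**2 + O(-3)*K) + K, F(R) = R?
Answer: 4432321656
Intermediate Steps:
m(K) = K**2 - 3*K (m(K) = (K**2 - 4*K) + K = K**2 - 3*K)
r(P, w) = 4 + P + w (r(P, w) = (P + w) - (-3 - 1) = (P + w) - 1*(-4) = (P + w) + 4 = 4 + P + w)
(80619 - 36141)*(r(483, l(-7)) + 99144) = (80619 - 36141)*((4 + 483 + (14 - 1*(-7))) + 99144) = 44478*((4 + 483 + (14 + 7)) + 99144) = 44478*((4 + 483 + 21) + 99144) = 44478*(508 + 99144) = 44478*99652 = 4432321656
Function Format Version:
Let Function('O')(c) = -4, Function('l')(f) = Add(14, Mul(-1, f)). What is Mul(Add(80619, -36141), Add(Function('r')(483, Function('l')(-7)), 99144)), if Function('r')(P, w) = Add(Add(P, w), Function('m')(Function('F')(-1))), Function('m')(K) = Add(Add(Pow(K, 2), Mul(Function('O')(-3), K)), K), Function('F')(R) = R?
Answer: 4432321656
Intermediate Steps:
Function('m')(K) = Add(Pow(K, 2), Mul(-3, K)) (Function('m')(K) = Add(Add(Pow(K, 2), Mul(-4, K)), K) = Add(Pow(K, 2), Mul(-3, K)))
Function('r')(P, w) = Add(4, P, w) (Function('r')(P, w) = Add(Add(P, w), Mul(-1, Add(-3, -1))) = Add(Add(P, w), Mul(-1, -4)) = Add(Add(P, w), 4) = Add(4, P, w))
Mul(Add(80619, -36141), Add(Function('r')(483, Function('l')(-7)), 99144)) = Mul(Add(80619, -36141), Add(Add(4, 483, Add(14, Mul(-1, -7))), 99144)) = Mul(44478, Add(Add(4, 483, Add(14, 7)), 99144)) = Mul(44478, Add(Add(4, 483, 21), 99144)) = Mul(44478, Add(508, 99144)) = Mul(44478, 99652) = 4432321656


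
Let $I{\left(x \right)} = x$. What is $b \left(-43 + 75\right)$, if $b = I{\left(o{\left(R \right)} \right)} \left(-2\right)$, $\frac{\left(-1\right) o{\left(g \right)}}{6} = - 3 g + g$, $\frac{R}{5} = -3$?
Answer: $11520$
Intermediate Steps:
$R = -15$ ($R = 5 \left(-3\right) = -15$)
$o{\left(g \right)} = 12 g$ ($o{\left(g \right)} = - 6 \left(- 3 g + g\right) = - 6 \left(- 2 g\right) = 12 g$)
$b = 360$ ($b = 12 \left(-15\right) \left(-2\right) = \left(-180\right) \left(-2\right) = 360$)
$b \left(-43 + 75\right) = 360 \left(-43 + 75\right) = 360 \cdot 32 = 11520$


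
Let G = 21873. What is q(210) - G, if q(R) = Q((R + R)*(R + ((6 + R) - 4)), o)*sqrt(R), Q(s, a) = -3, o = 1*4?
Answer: -21873 - 3*sqrt(210) ≈ -21916.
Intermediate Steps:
o = 4
q(R) = -3*sqrt(R)
q(210) - G = -3*sqrt(210) - 1*21873 = -3*sqrt(210) - 21873 = -21873 - 3*sqrt(210)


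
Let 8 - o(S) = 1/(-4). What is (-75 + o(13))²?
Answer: 71289/16 ≈ 4455.6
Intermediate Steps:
o(S) = 33/4 (o(S) = 8 - 1/(-4) = 8 - 1*(-¼) = 8 + ¼ = 33/4)
(-75 + o(13))² = (-75 + 33/4)² = (-267/4)² = 71289/16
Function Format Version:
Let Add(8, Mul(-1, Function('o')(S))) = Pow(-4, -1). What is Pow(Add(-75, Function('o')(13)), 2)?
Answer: Rational(71289, 16) ≈ 4455.6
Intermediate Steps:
Function('o')(S) = Rational(33, 4) (Function('o')(S) = Add(8, Mul(-1, Pow(-4, -1))) = Add(8, Mul(-1, Rational(-1, 4))) = Add(8, Rational(1, 4)) = Rational(33, 4))
Pow(Add(-75, Function('o')(13)), 2) = Pow(Add(-75, Rational(33, 4)), 2) = Pow(Rational(-267, 4), 2) = Rational(71289, 16)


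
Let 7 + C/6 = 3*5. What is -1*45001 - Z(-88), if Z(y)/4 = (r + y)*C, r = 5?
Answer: -29065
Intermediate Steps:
C = 48 (C = -42 + 6*(3*5) = -42 + 6*15 = -42 + 90 = 48)
Z(y) = 960 + 192*y (Z(y) = 4*((5 + y)*48) = 4*(240 + 48*y) = 960 + 192*y)
-1*45001 - Z(-88) = -1*45001 - (960 + 192*(-88)) = -45001 - (960 - 16896) = -45001 - 1*(-15936) = -45001 + 15936 = -29065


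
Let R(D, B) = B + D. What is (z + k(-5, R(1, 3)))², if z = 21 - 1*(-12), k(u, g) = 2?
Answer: 1225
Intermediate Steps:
z = 33 (z = 21 + 12 = 33)
(z + k(-5, R(1, 3)))² = (33 + 2)² = 35² = 1225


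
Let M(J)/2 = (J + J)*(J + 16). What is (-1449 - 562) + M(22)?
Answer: 1333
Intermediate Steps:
M(J) = 4*J*(16 + J) (M(J) = 2*((J + J)*(J + 16)) = 2*((2*J)*(16 + J)) = 2*(2*J*(16 + J)) = 4*J*(16 + J))
(-1449 - 562) + M(22) = (-1449 - 562) + 4*22*(16 + 22) = -2011 + 4*22*38 = -2011 + 3344 = 1333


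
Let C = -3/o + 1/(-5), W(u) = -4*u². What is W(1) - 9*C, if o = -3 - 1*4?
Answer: -212/35 ≈ -6.0571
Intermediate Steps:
o = -7 (o = -3 - 4 = -7)
C = 8/35 (C = -3/(-7) + 1/(-5) = -3*(-⅐) + 1*(-⅕) = 3/7 - ⅕ = 8/35 ≈ 0.22857)
W(1) - 9*C = -4*1² - 9*8/35 = -4*1 - 72/35 = -4 - 72/35 = -212/35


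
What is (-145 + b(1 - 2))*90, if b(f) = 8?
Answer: -12330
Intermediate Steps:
(-145 + b(1 - 2))*90 = (-145 + 8)*90 = -137*90 = -12330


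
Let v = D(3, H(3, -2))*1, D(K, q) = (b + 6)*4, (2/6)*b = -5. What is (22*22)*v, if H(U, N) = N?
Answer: -17424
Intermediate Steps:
b = -15 (b = 3*(-5) = -15)
D(K, q) = -36 (D(K, q) = (-15 + 6)*4 = -9*4 = -36)
v = -36 (v = -36*1 = -36)
(22*22)*v = (22*22)*(-36) = 484*(-36) = -17424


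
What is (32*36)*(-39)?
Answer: -44928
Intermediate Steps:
(32*36)*(-39) = 1152*(-39) = -44928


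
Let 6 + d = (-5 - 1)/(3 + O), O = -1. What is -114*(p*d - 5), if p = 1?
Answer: 1596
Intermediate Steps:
d = -9 (d = -6 + (-5 - 1)/(3 - 1) = -6 - 6/2 = -6 - 6*1/2 = -6 - 3 = -9)
-114*(p*d - 5) = -114*(1*(-9) - 5) = -114*(-9 - 5) = -114*(-14) = 1596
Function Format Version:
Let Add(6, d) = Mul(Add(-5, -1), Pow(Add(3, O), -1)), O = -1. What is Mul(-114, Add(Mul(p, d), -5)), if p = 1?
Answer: 1596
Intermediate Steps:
d = -9 (d = Add(-6, Mul(Add(-5, -1), Pow(Add(3, -1), -1))) = Add(-6, Mul(-6, Pow(2, -1))) = Add(-6, Mul(-6, Rational(1, 2))) = Add(-6, -3) = -9)
Mul(-114, Add(Mul(p, d), -5)) = Mul(-114, Add(Mul(1, -9), -5)) = Mul(-114, Add(-9, -5)) = Mul(-114, -14) = 1596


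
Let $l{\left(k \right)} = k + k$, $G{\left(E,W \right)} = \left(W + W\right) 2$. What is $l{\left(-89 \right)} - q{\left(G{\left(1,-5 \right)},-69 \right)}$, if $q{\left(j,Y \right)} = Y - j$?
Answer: $-129$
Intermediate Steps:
$G{\left(E,W \right)} = 4 W$ ($G{\left(E,W \right)} = 2 W 2 = 4 W$)
$l{\left(k \right)} = 2 k$
$l{\left(-89 \right)} - q{\left(G{\left(1,-5 \right)},-69 \right)} = 2 \left(-89\right) - \left(-69 - 4 \left(-5\right)\right) = -178 - \left(-69 - -20\right) = -178 - \left(-69 + 20\right) = -178 - -49 = -178 + 49 = -129$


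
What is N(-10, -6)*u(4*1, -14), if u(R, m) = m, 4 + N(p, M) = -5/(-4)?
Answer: 77/2 ≈ 38.500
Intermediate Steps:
N(p, M) = -11/4 (N(p, M) = -4 - 5/(-4) = -4 - 5*(-¼) = -4 + 5/4 = -11/4)
N(-10, -6)*u(4*1, -14) = -11/4*(-14) = 77/2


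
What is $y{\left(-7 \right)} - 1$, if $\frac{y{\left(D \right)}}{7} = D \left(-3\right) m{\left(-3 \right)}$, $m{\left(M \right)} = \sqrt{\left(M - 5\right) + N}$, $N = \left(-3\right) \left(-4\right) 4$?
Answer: $-1 + 294 \sqrt{10} \approx 928.71$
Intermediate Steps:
$N = 48$ ($N = 12 \cdot 4 = 48$)
$m{\left(M \right)} = \sqrt{43 + M}$ ($m{\left(M \right)} = \sqrt{\left(M - 5\right) + 48} = \sqrt{\left(-5 + M\right) + 48} = \sqrt{43 + M}$)
$y{\left(D \right)} = - 42 D \sqrt{10}$ ($y{\left(D \right)} = 7 D \left(-3\right) \sqrt{43 - 3} = 7 - 3 D \sqrt{40} = 7 - 3 D 2 \sqrt{10} = 7 \left(- 6 D \sqrt{10}\right) = - 42 D \sqrt{10}$)
$y{\left(-7 \right)} - 1 = \left(-42\right) \left(-7\right) \sqrt{10} - 1 = 294 \sqrt{10} - 1 = -1 + 294 \sqrt{10}$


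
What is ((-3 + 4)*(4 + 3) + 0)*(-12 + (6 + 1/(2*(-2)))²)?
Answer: 2359/16 ≈ 147.44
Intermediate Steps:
((-3 + 4)*(4 + 3) + 0)*(-12 + (6 + 1/(2*(-2)))²) = (1*7 + 0)*(-12 + (6 + (½)*(-½))²) = (7 + 0)*(-12 + (6 - ¼)²) = 7*(-12 + (23/4)²) = 7*(-12 + 529/16) = 7*(337/16) = 2359/16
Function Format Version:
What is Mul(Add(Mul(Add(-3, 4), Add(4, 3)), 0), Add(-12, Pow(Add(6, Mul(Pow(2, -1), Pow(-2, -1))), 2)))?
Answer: Rational(2359, 16) ≈ 147.44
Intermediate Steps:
Mul(Add(Mul(Add(-3, 4), Add(4, 3)), 0), Add(-12, Pow(Add(6, Mul(Pow(2, -1), Pow(-2, -1))), 2))) = Mul(Add(Mul(1, 7), 0), Add(-12, Pow(Add(6, Mul(Rational(1, 2), Rational(-1, 2))), 2))) = Mul(Add(7, 0), Add(-12, Pow(Add(6, Rational(-1, 4)), 2))) = Mul(7, Add(-12, Pow(Rational(23, 4), 2))) = Mul(7, Add(-12, Rational(529, 16))) = Mul(7, Rational(337, 16)) = Rational(2359, 16)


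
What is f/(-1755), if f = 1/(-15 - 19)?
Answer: 1/59670 ≈ 1.6759e-5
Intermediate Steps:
f = -1/34 (f = 1/(-34) = -1/34 ≈ -0.029412)
f/(-1755) = -1/34/(-1755) = -1/1755*(-1/34) = 1/59670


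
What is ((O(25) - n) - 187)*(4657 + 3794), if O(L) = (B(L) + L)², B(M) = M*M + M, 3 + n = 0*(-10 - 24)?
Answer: 3848931891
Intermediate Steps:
n = -3 (n = -3 + 0*(-10 - 24) = -3 + 0*(-34) = -3 + 0 = -3)
B(M) = M + M² (B(M) = M² + M = M + M²)
O(L) = (L + L*(1 + L))² (O(L) = (L*(1 + L) + L)² = (L + L*(1 + L))²)
((O(25) - n) - 187)*(4657 + 3794) = ((25²*(2 + 25)² - 1*(-3)) - 187)*(4657 + 3794) = ((625*27² + 3) - 187)*8451 = ((625*729 + 3) - 187)*8451 = ((455625 + 3) - 187)*8451 = (455628 - 187)*8451 = 455441*8451 = 3848931891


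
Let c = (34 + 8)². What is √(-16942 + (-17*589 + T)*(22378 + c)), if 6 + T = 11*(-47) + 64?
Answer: I*√252831966 ≈ 15901.0*I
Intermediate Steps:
c = 1764 (c = 42² = 1764)
T = -459 (T = -6 + (11*(-47) + 64) = -6 + (-517 + 64) = -6 - 453 = -459)
√(-16942 + (-17*589 + T)*(22378 + c)) = √(-16942 + (-17*589 - 459)*(22378 + 1764)) = √(-16942 + (-10013 - 459)*24142) = √(-16942 - 10472*24142) = √(-16942 - 252815024) = √(-252831966) = I*√252831966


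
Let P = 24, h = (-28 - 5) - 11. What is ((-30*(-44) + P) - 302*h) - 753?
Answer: 13879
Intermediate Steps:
h = -44 (h = -33 - 11 = -44)
((-30*(-44) + P) - 302*h) - 753 = ((-30*(-44) + 24) - 302*(-44)) - 753 = ((1320 + 24) + 13288) - 753 = (1344 + 13288) - 753 = 14632 - 753 = 13879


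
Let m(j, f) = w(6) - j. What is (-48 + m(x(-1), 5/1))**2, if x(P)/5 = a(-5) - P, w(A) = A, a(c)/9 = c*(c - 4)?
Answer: 4293184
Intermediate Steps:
a(c) = 9*c*(-4 + c) (a(c) = 9*(c*(c - 4)) = 9*(c*(-4 + c)) = 9*c*(-4 + c))
x(P) = 2025 - 5*P (x(P) = 5*(9*(-5)*(-4 - 5) - P) = 5*(9*(-5)*(-9) - P) = 5*(405 - P) = 2025 - 5*P)
m(j, f) = 6 - j
(-48 + m(x(-1), 5/1))**2 = (-48 + (6 - (2025 - 5*(-1))))**2 = (-48 + (6 - (2025 + 5)))**2 = (-48 + (6 - 1*2030))**2 = (-48 + (6 - 2030))**2 = (-48 - 2024)**2 = (-2072)**2 = 4293184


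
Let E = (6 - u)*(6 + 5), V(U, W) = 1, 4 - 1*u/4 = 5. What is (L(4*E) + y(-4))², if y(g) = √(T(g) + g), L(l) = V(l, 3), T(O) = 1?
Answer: (1 + I*√3)² ≈ -2.0 + 3.4641*I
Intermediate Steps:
u = -4 (u = 16 - 4*5 = 16 - 20 = -4)
E = 110 (E = (6 - 1*(-4))*(6 + 5) = (6 + 4)*11 = 10*11 = 110)
L(l) = 1
y(g) = √(1 + g)
(L(4*E) + y(-4))² = (1 + √(1 - 4))² = (1 + √(-3))² = (1 + I*√3)²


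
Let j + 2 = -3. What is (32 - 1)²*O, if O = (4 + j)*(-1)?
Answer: 961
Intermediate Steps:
j = -5 (j = -2 - 3 = -5)
O = 1 (O = (4 - 5)*(-1) = -1*(-1) = 1)
(32 - 1)²*O = (32 - 1)²*1 = 31²*1 = 961*1 = 961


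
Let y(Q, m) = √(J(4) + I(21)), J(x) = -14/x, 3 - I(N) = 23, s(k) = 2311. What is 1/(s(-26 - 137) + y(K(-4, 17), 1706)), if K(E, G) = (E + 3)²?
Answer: 4622/10681489 - I*√94/10681489 ≈ 0.00043271 - 9.0768e-7*I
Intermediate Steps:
I(N) = -20 (I(N) = 3 - 1*23 = 3 - 23 = -20)
K(E, G) = (3 + E)²
y(Q, m) = I*√94/2 (y(Q, m) = √(-14/4 - 20) = √(-14*¼ - 20) = √(-7/2 - 20) = √(-47/2) = I*√94/2)
1/(s(-26 - 137) + y(K(-4, 17), 1706)) = 1/(2311 + I*√94/2)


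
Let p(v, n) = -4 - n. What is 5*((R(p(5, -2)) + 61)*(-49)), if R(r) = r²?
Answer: -15925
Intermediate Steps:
5*((R(p(5, -2)) + 61)*(-49)) = 5*(((-4 - 1*(-2))² + 61)*(-49)) = 5*(((-4 + 2)² + 61)*(-49)) = 5*(((-2)² + 61)*(-49)) = 5*((4 + 61)*(-49)) = 5*(65*(-49)) = 5*(-3185) = -15925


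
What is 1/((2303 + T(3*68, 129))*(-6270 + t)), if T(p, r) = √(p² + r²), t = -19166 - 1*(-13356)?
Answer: -2303/63366268160 + 3*√6473/63366268160 ≈ -3.2535e-8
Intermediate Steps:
t = -5810 (t = -19166 + 13356 = -5810)
1/((2303 + T(3*68, 129))*(-6270 + t)) = 1/((2303 + √((3*68)² + 129²))*(-6270 - 5810)) = 1/((2303 + √(204² + 16641))*(-12080)) = 1/((2303 + √(41616 + 16641))*(-12080)) = 1/((2303 + √58257)*(-12080)) = 1/((2303 + 3*√6473)*(-12080)) = 1/(-27820240 - 36240*√6473)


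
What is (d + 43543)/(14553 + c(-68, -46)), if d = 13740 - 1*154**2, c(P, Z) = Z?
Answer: 33567/14507 ≈ 2.3138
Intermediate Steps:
d = -9976 (d = 13740 - 1*23716 = 13740 - 23716 = -9976)
(d + 43543)/(14553 + c(-68, -46)) = (-9976 + 43543)/(14553 - 46) = 33567/14507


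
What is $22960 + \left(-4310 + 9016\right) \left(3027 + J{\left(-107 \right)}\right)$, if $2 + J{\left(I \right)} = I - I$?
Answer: $14258610$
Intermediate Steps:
$J{\left(I \right)} = -2$ ($J{\left(I \right)} = -2 + \left(I - I\right) = -2 + 0 = -2$)
$22960 + \left(-4310 + 9016\right) \left(3027 + J{\left(-107 \right)}\right) = 22960 + \left(-4310 + 9016\right) \left(3027 - 2\right) = 22960 + 4706 \cdot 3025 = 22960 + 14235650 = 14258610$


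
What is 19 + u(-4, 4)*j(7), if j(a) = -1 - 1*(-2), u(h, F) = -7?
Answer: 12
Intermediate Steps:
j(a) = 1 (j(a) = -1 + 2 = 1)
19 + u(-4, 4)*j(7) = 19 - 7*1 = 19 - 7 = 12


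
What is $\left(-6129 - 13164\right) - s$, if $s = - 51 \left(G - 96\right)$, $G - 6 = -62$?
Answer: $-27045$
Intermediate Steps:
$G = -56$ ($G = 6 - 62 = -56$)
$s = 7752$ ($s = - 51 \left(-56 - 96\right) = \left(-51\right) \left(-152\right) = 7752$)
$\left(-6129 - 13164\right) - s = \left(-6129 - 13164\right) - 7752 = -19293 - 7752 = -27045$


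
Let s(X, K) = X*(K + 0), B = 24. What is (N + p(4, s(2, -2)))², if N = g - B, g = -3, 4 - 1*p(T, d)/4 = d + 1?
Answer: 1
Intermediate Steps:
s(X, K) = K*X (s(X, K) = X*K = K*X)
p(T, d) = 12 - 4*d (p(T, d) = 16 - 4*(d + 1) = 16 - 4*(1 + d) = 16 + (-4 - 4*d) = 12 - 4*d)
N = -27 (N = -3 - 1*24 = -3 - 24 = -27)
(N + p(4, s(2, -2)))² = (-27 + (12 - (-8)*2))² = (-27 + (12 - 4*(-4)))² = (-27 + (12 + 16))² = (-27 + 28)² = 1² = 1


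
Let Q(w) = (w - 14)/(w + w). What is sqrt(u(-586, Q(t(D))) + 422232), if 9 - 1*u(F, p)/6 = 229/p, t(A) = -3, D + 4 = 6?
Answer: sqrt(121900506)/17 ≈ 649.46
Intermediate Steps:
D = 2 (D = -4 + 6 = 2)
Q(w) = (-14 + w)/(2*w) (Q(w) = (-14 + w)/((2*w)) = (-14 + w)*(1/(2*w)) = (-14 + w)/(2*w))
u(F, p) = 54 - 1374/p
sqrt(u(-586, Q(t(D))) + 422232) = sqrt((54 - 1374*(-6/(-14 - 3))) + 422232) = sqrt((54 - 1374/((1/2)*(-1/3)*(-17))) + 422232) = sqrt((54 - 1374/17/6) + 422232) = sqrt((54 - 1374*6/17) + 422232) = sqrt((54 - 8244/17) + 422232) = sqrt(-7326/17 + 422232) = sqrt(7170618/17) = sqrt(121900506)/17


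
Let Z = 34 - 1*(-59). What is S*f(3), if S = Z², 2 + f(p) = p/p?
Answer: -8649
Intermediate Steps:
f(p) = -1 (f(p) = -2 + p/p = -2 + 1 = -1)
Z = 93 (Z = 34 + 59 = 93)
S = 8649 (S = 93² = 8649)
S*f(3) = 8649*(-1) = -8649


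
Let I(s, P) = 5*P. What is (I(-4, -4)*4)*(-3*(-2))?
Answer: -480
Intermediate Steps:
(I(-4, -4)*4)*(-3*(-2)) = ((5*(-4))*4)*(-3*(-2)) = -20*4*6 = -80*6 = -480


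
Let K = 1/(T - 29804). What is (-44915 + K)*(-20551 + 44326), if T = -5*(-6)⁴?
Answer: -38746019095275/36284 ≈ -1.0679e+9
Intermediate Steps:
T = -6480 (T = -5*1296 = -6480)
K = -1/36284 (K = 1/(-6480 - 29804) = 1/(-36284) = -1/36284 ≈ -2.7560e-5)
(-44915 + K)*(-20551 + 44326) = (-44915 - 1/36284)*(-20551 + 44326) = -1629695861/36284*23775 = -38746019095275/36284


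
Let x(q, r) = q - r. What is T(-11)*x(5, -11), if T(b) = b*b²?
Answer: -21296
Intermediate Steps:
T(b) = b³
T(-11)*x(5, -11) = (-11)³*(5 - 1*(-11)) = -1331*(5 + 11) = -1331*16 = -21296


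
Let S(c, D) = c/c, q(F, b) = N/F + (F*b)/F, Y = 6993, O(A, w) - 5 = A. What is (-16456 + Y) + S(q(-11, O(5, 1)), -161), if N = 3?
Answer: -9462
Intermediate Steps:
O(A, w) = 5 + A
q(F, b) = b + 3/F (q(F, b) = 3/F + (F*b)/F = 3/F + b = b + 3/F)
S(c, D) = 1
(-16456 + Y) + S(q(-11, O(5, 1)), -161) = (-16456 + 6993) + 1 = -9463 + 1 = -9462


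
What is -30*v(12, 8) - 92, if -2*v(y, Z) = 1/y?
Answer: -363/4 ≈ -90.750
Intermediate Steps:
v(y, Z) = -1/(2*y)
-30*v(12, 8) - 92 = -(-15)/12 - 92 = -30*(-1/24) - 92 = 5/4 - 92 = -363/4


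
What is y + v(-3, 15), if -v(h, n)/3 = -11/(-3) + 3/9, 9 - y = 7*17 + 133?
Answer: -255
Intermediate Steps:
y = -243 (y = 9 - (7*17 + 133) = 9 - (119 + 133) = 9 - 1*252 = 9 - 252 = -243)
v(h, n) = -12 (v(h, n) = -3*(-11/(-3) + 3/9) = -3*(-11*(-1/3) + 3*(1/9)) = -3*(11/3 + 1/3) = -3*4 = -12)
y + v(-3, 15) = -243 - 12 = -255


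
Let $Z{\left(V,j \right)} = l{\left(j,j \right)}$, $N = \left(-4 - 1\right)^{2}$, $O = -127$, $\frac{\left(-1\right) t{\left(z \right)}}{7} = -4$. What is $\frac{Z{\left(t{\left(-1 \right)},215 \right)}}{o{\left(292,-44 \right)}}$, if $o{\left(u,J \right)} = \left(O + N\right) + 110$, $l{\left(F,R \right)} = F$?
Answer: $\frac{215}{8} \approx 26.875$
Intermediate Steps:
$t{\left(z \right)} = 28$ ($t{\left(z \right)} = \left(-7\right) \left(-4\right) = 28$)
$N = 25$ ($N = \left(-5\right)^{2} = 25$)
$o{\left(u,J \right)} = 8$ ($o{\left(u,J \right)} = \left(-127 + 25\right) + 110 = -102 + 110 = 8$)
$Z{\left(V,j \right)} = j$
$\frac{Z{\left(t{\left(-1 \right)},215 \right)}}{o{\left(292,-44 \right)}} = \frac{215}{8}$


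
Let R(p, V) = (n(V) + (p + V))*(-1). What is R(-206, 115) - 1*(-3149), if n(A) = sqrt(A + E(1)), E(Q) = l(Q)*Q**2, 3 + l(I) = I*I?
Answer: 3240 - sqrt(113) ≈ 3229.4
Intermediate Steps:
l(I) = -3 + I**2 (l(I) = -3 + I*I = -3 + I**2)
E(Q) = Q**2*(-3 + Q**2) (E(Q) = (-3 + Q**2)*Q**2 = Q**2*(-3 + Q**2))
n(A) = sqrt(-2 + A) (n(A) = sqrt(A + 1**2*(-3 + 1**2)) = sqrt(A + 1*(-3 + 1)) = sqrt(A + 1*(-2)) = sqrt(A - 2) = sqrt(-2 + A))
R(p, V) = -V - p - sqrt(-2 + V) (R(p, V) = (sqrt(-2 + V) + (p + V))*(-1) = (sqrt(-2 + V) + (V + p))*(-1) = (V + p + sqrt(-2 + V))*(-1) = -V - p - sqrt(-2 + V))
R(-206, 115) - 1*(-3149) = (-1*115 - 1*(-206) - sqrt(-2 + 115)) - 1*(-3149) = (-115 + 206 - sqrt(113)) + 3149 = (91 - sqrt(113)) + 3149 = 3240 - sqrt(113)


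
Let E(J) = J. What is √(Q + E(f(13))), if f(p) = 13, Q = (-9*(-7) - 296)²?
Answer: √54302 ≈ 233.03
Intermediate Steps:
Q = 54289 (Q = (63 - 296)² = (-233)² = 54289)
√(Q + E(f(13))) = √(54289 + 13) = √54302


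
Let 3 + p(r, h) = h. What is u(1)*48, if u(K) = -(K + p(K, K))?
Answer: 48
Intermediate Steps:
p(r, h) = -3 + h
u(K) = 3 - 2*K (u(K) = -(K + (-3 + K)) = -(-3 + 2*K) = 3 - 2*K)
u(1)*48 = (3 - 2*1)*48 = (3 - 2)*48 = 1*48 = 48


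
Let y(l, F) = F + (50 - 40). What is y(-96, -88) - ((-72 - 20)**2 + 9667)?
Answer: -18209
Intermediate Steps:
y(l, F) = 10 + F (y(l, F) = F + 10 = 10 + F)
y(-96, -88) - ((-72 - 20)**2 + 9667) = (10 - 88) - ((-72 - 20)**2 + 9667) = -78 - ((-92)**2 + 9667) = -78 - (8464 + 9667) = -78 - 1*18131 = -78 - 18131 = -18209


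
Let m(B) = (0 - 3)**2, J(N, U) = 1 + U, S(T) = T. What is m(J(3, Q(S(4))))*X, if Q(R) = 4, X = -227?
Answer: -2043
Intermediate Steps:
m(B) = 9 (m(B) = (-3)**2 = 9)
m(J(3, Q(S(4))))*X = 9*(-227) = -2043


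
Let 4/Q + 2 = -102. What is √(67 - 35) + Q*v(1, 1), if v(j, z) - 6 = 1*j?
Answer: -7/26 + 4*√2 ≈ 5.3876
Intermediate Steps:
v(j, z) = 6 + j (v(j, z) = 6 + 1*j = 6 + j)
Q = -1/26 (Q = 4/(-2 - 102) = 4/(-104) = 4*(-1/104) = -1/26 ≈ -0.038462)
√(67 - 35) + Q*v(1, 1) = √(67 - 35) - (6 + 1)/26 = √32 - 1/26*7 = 4*√2 - 7/26 = -7/26 + 4*√2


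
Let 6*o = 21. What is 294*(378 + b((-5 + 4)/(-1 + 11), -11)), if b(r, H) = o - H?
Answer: 115395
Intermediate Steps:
o = 7/2 (o = (⅙)*21 = 7/2 ≈ 3.5000)
b(r, H) = 7/2 - H
294*(378 + b((-5 + 4)/(-1 + 11), -11)) = 294*(378 + (7/2 - 1*(-11))) = 294*(378 + (7/2 + 11)) = 294*(378 + 29/2) = 294*(785/2) = 115395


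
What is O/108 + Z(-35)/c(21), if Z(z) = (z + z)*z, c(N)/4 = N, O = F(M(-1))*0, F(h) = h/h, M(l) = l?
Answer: 175/6 ≈ 29.167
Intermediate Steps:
F(h) = 1
O = 0 (O = 1*0 = 0)
c(N) = 4*N
Z(z) = 2*z**2 (Z(z) = (2*z)*z = 2*z**2)
O/108 + Z(-35)/c(21) = 0/108 + (2*(-35)**2)/((4*21)) = 0*(1/108) + (2*1225)/84 = 0 + 2450*(1/84) = 0 + 175/6 = 175/6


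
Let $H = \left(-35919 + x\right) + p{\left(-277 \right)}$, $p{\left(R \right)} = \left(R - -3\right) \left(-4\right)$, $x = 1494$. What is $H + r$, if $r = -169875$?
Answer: $-203204$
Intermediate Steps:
$p{\left(R \right)} = -12 - 4 R$ ($p{\left(R \right)} = \left(R + 3\right) \left(-4\right) = \left(3 + R\right) \left(-4\right) = -12 - 4 R$)
$H = -33329$ ($H = \left(-35919 + 1494\right) - -1096 = -34425 + \left(-12 + 1108\right) = -34425 + 1096 = -33329$)
$H + r = -33329 - 169875 = -203204$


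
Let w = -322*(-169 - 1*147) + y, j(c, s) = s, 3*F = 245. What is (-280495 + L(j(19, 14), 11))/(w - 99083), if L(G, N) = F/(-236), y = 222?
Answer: -198590705/2046828 ≈ -97.024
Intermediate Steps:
F = 245/3 (F = (⅓)*245 = 245/3 ≈ 81.667)
L(G, N) = -245/708 (L(G, N) = (245/3)/(-236) = (245/3)*(-1/236) = -245/708)
w = 101974 (w = -322*(-169 - 1*147) + 222 = -322*(-169 - 147) + 222 = -322*(-316) + 222 = 101752 + 222 = 101974)
(-280495 + L(j(19, 14), 11))/(w - 99083) = (-280495 - 245/708)/(101974 - 99083) = -198590705/708/2891 = -198590705/708*1/2891 = -198590705/2046828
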